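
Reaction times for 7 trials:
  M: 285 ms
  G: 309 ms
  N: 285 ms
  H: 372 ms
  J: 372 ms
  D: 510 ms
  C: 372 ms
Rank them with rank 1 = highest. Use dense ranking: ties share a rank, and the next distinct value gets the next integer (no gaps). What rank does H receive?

2

Sorted (descending): 510, 372, 372, 372, 309, 285, 285
The 3 values of 372 share dense rank 2.
The 2 values of 285 share dense rank 4.
Remaining distinct values take the next consecutive integers.
H has value 372 ms → rank 2.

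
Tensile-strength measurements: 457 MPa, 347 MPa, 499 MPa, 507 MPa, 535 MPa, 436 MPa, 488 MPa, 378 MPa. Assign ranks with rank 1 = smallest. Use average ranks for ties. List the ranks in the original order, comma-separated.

4, 1, 6, 7, 8, 3, 5, 2

Sorted (ascending): 347, 378, 436, 457, 488, 499, 507, 535
No ties — each value takes its position as its rank.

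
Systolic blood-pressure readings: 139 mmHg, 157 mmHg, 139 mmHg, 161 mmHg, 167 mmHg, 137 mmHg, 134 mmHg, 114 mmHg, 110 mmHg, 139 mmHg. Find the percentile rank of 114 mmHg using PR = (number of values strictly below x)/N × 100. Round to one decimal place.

N = 10.
Strictly below 114: 1. Equal to 114: 1.
PR = 1/10 × 100 = 10.0

10.0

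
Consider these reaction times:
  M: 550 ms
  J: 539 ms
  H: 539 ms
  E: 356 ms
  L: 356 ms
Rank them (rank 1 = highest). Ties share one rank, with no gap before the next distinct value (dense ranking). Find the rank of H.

2

Sorted (descending): 550, 539, 539, 356, 356
The 2 values of 539 share dense rank 2.
The 2 values of 356 share dense rank 3.
Remaining distinct values take the next consecutive integers.
H has value 539 ms → rank 2.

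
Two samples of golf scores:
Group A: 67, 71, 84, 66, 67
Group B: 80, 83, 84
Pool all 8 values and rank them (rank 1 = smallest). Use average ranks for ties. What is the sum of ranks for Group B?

18.5

Sorted (ascending): 66, 67, 67, 71, 80, 83, 84, 84
The 2 values of 67 occupy positions 2–3 → average rank (2+3)/2 = 2.5.
The 2 values of 84 occupy positions 7–8 → average rank (7+8)/2 = 7.5.
Group B values → pooled ranks: 80→5, 83→6, 84→7.5
Rank sum = 5 + 6 + 7.5 = 18.5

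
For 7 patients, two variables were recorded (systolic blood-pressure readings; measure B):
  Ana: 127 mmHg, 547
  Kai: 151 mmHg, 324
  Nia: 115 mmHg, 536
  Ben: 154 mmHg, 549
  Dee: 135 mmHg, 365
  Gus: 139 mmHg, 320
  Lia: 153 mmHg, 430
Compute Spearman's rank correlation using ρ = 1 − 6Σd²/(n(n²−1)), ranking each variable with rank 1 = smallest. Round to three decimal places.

0.036

Ranks of variable 1: 2, 5, 1, 7, 3, 4, 6
Ranks of variable 2: 6, 2, 5, 7, 3, 1, 4
d = r₁ − r₂: -4, 3, -4, 0, 0, 3, 2
d²: 16, 9, 16, 0, 0, 9, 4; Σd² = 54
ρ = 1 − 6·54/(7·48) = 1 − 324/336 = 0.036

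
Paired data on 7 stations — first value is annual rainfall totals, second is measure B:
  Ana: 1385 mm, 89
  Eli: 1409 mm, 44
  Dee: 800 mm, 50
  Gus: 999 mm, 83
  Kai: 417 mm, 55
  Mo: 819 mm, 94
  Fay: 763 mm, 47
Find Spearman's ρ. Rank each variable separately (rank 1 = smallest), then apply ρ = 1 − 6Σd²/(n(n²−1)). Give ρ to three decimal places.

Ranks of variable 1: 6, 7, 3, 5, 1, 4, 2
Ranks of variable 2: 6, 1, 3, 5, 4, 7, 2
d = r₁ − r₂: 0, 6, 0, 0, -3, -3, 0
d²: 0, 36, 0, 0, 9, 9, 0; Σd² = 54
ρ = 1 − 6·54/(7·48) = 1 − 324/336 = 0.036

0.036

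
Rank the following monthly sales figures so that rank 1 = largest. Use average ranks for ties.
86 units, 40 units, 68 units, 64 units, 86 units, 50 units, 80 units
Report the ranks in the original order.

Sorted (descending): 86, 86, 80, 68, 64, 50, 40
The 2 values of 86 occupy positions 1–2 → average rank (1+2)/2 = 1.5.

1.5, 7, 4, 5, 1.5, 6, 3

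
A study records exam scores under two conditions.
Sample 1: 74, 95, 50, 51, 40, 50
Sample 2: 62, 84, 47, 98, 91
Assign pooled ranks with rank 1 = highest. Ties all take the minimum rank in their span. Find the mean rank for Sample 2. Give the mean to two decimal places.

Sorted (descending): 98, 95, 91, 84, 74, 62, 51, 50, 50, 47, 40
The 2 values of 50 occupy positions 8–9 → each gets rank 8.
Sample 2 values → pooled ranks: 62→6, 84→4, 47→10, 98→1, 91→3
Mean rank = (6 + 4 + 10 + 1 + 3) / 5 = 4.80

4.80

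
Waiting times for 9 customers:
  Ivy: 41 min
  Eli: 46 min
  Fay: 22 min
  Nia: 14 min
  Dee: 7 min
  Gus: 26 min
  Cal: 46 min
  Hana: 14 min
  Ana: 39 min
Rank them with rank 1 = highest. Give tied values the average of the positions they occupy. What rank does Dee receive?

9

Sorted (descending): 46, 46, 41, 39, 26, 22, 14, 14, 7
The 2 values of 46 occupy positions 1–2 → average rank (1+2)/2 = 1.5.
The 2 values of 14 occupy positions 7–8 → average rank (7+8)/2 = 7.5.
Dee has value 7 min → rank 9.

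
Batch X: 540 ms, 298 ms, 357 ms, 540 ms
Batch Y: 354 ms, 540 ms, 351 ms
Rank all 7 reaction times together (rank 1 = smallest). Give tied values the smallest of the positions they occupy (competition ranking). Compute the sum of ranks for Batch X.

15

Sorted (ascending): 298, 351, 354, 357, 540, 540, 540
The 3 values of 540 occupy positions 5–7 → each gets rank 5.
Batch X values → pooled ranks: 540→5, 298→1, 357→4, 540→5
Rank sum = 5 + 1 + 4 + 5 = 15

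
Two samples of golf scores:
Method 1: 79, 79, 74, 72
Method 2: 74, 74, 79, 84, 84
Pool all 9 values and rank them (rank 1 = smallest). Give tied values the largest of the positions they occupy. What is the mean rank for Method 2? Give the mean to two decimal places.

Sorted (ascending): 72, 74, 74, 74, 79, 79, 79, 84, 84
The 3 values of 74 occupy positions 2–4 → each gets rank 4.
The 3 values of 79 occupy positions 5–7 → each gets rank 7.
The 2 values of 84 occupy positions 8–9 → each gets rank 9.
Method 2 values → pooled ranks: 74→4, 74→4, 79→7, 84→9, 84→9
Mean rank = (4 + 4 + 7 + 9 + 9) / 5 = 6.60

6.60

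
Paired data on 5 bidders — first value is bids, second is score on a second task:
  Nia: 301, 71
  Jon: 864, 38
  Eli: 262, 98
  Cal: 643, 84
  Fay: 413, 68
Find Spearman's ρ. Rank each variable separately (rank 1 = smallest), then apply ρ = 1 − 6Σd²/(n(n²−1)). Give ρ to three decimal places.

Ranks of variable 1: 2, 5, 1, 4, 3
Ranks of variable 2: 3, 1, 5, 4, 2
d = r₁ − r₂: -1, 4, -4, 0, 1
d²: 1, 16, 16, 0, 1; Σd² = 34
ρ = 1 − 6·34/(5·24) = 1 − 204/120 = -0.700

-0.700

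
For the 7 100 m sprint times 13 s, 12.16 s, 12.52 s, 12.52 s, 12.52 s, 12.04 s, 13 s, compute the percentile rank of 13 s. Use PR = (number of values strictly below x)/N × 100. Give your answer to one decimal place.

N = 7.
Strictly below 13: 5. Equal to 13: 2.
PR = 5/7 × 100 = 71.4

71.4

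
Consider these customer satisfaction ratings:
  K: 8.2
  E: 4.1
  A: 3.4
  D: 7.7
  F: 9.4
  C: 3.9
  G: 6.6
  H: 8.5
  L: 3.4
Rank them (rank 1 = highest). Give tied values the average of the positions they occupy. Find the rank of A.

Sorted (descending): 9.4, 8.5, 8.2, 7.7, 6.6, 4.1, 3.9, 3.4, 3.4
The 2 values of 3.4 occupy positions 8–9 → average rank (8+9)/2 = 8.5.
A has value 3.4 → rank 8.5.

8.5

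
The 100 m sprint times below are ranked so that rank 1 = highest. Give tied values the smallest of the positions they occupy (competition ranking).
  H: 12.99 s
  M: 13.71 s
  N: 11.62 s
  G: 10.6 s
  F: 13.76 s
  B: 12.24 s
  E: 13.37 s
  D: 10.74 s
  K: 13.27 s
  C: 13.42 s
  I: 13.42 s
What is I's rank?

Sorted (descending): 13.76, 13.71, 13.42, 13.42, 13.37, 13.27, 12.99, 12.24, 11.62, 10.74, 10.6
The 2 values of 13.42 occupy positions 3–4 → each gets rank 3.
I has value 13.42 s → rank 3.

3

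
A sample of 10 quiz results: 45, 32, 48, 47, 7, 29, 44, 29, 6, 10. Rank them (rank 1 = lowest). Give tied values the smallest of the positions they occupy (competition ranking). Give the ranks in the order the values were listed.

Sorted (ascending): 6, 7, 10, 29, 29, 32, 44, 45, 47, 48
The 2 values of 29 occupy positions 4–5 → each gets rank 4.

8, 6, 10, 9, 2, 4, 7, 4, 1, 3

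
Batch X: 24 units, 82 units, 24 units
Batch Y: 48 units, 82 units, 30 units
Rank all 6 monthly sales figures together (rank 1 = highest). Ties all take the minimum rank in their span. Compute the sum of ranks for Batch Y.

Sorted (descending): 82, 82, 48, 30, 24, 24
The 2 values of 82 occupy positions 1–2 → each gets rank 1.
The 2 values of 24 occupy positions 5–6 → each gets rank 5.
Batch Y values → pooled ranks: 48→3, 82→1, 30→4
Rank sum = 3 + 1 + 4 = 8

8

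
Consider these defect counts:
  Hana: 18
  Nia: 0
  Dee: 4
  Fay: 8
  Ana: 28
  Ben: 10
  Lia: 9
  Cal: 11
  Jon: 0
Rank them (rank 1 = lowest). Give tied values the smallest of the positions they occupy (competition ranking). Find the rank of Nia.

Sorted (ascending): 0, 0, 4, 8, 9, 10, 11, 18, 28
The 2 values of 0 occupy positions 1–2 → each gets rank 1.
Nia has value 0 → rank 1.

1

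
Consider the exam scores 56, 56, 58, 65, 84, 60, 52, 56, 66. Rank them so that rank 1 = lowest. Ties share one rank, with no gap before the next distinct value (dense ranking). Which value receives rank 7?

84

Sorted (ascending): 52, 56, 56, 56, 58, 60, 65, 66, 84
The 3 values of 56 share dense rank 2.
Remaining distinct values take the next consecutive integers.
Rank 7 → value 84.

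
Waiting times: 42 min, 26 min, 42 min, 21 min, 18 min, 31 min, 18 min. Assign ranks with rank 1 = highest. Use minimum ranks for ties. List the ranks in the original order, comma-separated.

Sorted (descending): 42, 42, 31, 26, 21, 18, 18
The 2 values of 42 occupy positions 1–2 → each gets rank 1.
The 2 values of 18 occupy positions 6–7 → each gets rank 6.

1, 4, 1, 5, 6, 3, 6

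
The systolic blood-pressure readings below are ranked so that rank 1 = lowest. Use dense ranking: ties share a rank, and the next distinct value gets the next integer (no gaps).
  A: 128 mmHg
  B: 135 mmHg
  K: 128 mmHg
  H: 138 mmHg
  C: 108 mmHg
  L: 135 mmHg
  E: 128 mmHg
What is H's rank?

4

Sorted (ascending): 108, 128, 128, 128, 135, 135, 138
The 3 values of 128 share dense rank 2.
The 2 values of 135 share dense rank 3.
Remaining distinct values take the next consecutive integers.
H has value 138 mmHg → rank 4.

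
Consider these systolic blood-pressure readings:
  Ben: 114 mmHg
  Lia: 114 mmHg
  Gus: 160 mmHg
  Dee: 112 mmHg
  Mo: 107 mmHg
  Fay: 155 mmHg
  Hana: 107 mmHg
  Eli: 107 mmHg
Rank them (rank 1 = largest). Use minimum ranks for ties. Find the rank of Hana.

6

Sorted (descending): 160, 155, 114, 114, 112, 107, 107, 107
The 2 values of 114 occupy positions 3–4 → each gets rank 3.
The 3 values of 107 occupy positions 6–8 → each gets rank 6.
Hana has value 107 mmHg → rank 6.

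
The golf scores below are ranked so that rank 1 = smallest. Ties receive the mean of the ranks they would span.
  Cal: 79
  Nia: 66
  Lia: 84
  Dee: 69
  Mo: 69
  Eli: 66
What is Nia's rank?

Sorted (ascending): 66, 66, 69, 69, 79, 84
The 2 values of 66 occupy positions 1–2 → average rank (1+2)/2 = 1.5.
The 2 values of 69 occupy positions 3–4 → average rank (3+4)/2 = 3.5.
Nia has value 66 → rank 1.5.

1.5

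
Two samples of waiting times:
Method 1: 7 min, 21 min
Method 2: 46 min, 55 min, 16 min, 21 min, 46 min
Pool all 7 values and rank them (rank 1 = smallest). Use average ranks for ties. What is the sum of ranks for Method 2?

23.5

Sorted (ascending): 7, 16, 21, 21, 46, 46, 55
The 2 values of 21 occupy positions 3–4 → average rank (3+4)/2 = 3.5.
The 2 values of 46 occupy positions 5–6 → average rank (5+6)/2 = 5.5.
Method 2 values → pooled ranks: 46→5.5, 55→7, 16→2, 21→3.5, 46→5.5
Rank sum = 5.5 + 7 + 2 + 3.5 + 5.5 = 23.5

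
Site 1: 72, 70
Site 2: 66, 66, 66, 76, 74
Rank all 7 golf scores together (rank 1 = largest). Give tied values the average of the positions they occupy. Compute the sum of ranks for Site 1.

7

Sorted (descending): 76, 74, 72, 70, 66, 66, 66
The 3 values of 66 occupy positions 5–7 → average rank 6.
Site 1 values → pooled ranks: 72→3, 70→4
Rank sum = 3 + 4 = 7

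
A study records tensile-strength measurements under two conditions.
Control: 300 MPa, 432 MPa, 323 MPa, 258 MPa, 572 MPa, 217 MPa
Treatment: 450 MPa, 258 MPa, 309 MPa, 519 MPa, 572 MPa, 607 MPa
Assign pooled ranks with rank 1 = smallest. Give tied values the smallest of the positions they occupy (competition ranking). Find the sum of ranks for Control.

30

Sorted (ascending): 217, 258, 258, 300, 309, 323, 432, 450, 519, 572, 572, 607
The 2 values of 258 occupy positions 2–3 → each gets rank 2.
The 2 values of 572 occupy positions 10–11 → each gets rank 10.
Control values → pooled ranks: 300→4, 432→7, 323→6, 258→2, 572→10, 217→1
Rank sum = 4 + 7 + 6 + 2 + 10 + 1 = 30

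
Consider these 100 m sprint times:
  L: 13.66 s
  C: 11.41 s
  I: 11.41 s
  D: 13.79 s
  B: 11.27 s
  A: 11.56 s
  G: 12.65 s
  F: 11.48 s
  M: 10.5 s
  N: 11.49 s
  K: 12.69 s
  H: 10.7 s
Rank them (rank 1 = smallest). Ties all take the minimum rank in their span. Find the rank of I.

Sorted (ascending): 10.5, 10.7, 11.27, 11.41, 11.41, 11.48, 11.49, 11.56, 12.65, 12.69, 13.66, 13.79
The 2 values of 11.41 occupy positions 4–5 → each gets rank 4.
I has value 11.41 s → rank 4.

4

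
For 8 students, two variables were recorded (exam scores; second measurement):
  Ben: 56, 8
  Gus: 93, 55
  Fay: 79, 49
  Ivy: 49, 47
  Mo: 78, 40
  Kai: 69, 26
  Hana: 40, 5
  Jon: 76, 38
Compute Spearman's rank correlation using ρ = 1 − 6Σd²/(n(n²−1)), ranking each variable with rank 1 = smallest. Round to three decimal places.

0.762

Ranks of variable 1: 3, 8, 7, 2, 6, 4, 1, 5
Ranks of variable 2: 2, 8, 7, 6, 5, 3, 1, 4
d = r₁ − r₂: 1, 0, 0, -4, 1, 1, 0, 1
d²: 1, 0, 0, 16, 1, 1, 0, 1; Σd² = 20
ρ = 1 − 6·20/(8·63) = 1 − 120/504 = 0.762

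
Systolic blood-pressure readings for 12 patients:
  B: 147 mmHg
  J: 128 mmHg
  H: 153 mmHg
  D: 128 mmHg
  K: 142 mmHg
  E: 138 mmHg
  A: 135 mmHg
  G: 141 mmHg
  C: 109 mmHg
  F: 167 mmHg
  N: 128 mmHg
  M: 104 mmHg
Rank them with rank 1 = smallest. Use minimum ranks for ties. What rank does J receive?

Sorted (ascending): 104, 109, 128, 128, 128, 135, 138, 141, 142, 147, 153, 167
The 3 values of 128 occupy positions 3–5 → each gets rank 3.
J has value 128 mmHg → rank 3.

3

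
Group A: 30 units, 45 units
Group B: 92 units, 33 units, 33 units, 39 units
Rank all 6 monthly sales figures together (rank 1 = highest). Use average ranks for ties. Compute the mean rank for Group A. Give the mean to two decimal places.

4.00

Sorted (descending): 92, 45, 39, 33, 33, 30
The 2 values of 33 occupy positions 4–5 → average rank (4+5)/2 = 4.5.
Group A values → pooled ranks: 30→6, 45→2
Mean rank = (6 + 2) / 2 = 4.00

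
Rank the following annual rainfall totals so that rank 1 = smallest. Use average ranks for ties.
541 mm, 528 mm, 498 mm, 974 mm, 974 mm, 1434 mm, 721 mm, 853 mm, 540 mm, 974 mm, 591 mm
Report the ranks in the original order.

4, 2, 1, 9, 9, 11, 6, 7, 3, 9, 5

Sorted (ascending): 498, 528, 540, 541, 591, 721, 853, 974, 974, 974, 1434
The 3 values of 974 occupy positions 8–10 → average rank 9.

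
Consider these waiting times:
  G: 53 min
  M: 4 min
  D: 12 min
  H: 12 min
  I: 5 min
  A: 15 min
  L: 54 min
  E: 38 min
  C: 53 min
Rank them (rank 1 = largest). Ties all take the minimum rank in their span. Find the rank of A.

5

Sorted (descending): 54, 53, 53, 38, 15, 12, 12, 5, 4
The 2 values of 53 occupy positions 2–3 → each gets rank 2.
The 2 values of 12 occupy positions 6–7 → each gets rank 6.
A has value 15 min → rank 5.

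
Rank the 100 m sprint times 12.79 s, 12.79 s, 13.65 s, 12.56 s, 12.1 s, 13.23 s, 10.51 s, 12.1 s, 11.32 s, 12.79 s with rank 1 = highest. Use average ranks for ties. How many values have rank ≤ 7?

6

Sorted (descending): 13.65, 13.23, 12.79, 12.79, 12.79, 12.56, 12.1, 12.1, 11.32, 10.51
The 3 values of 12.79 occupy positions 3–5 → average rank 4.
The 2 values of 12.1 occupy positions 7–8 → average rank (7+8)/2 = 7.5.
Ranks ≤ 7: {1, 2, 4, 4, 4, 6} → 6 values.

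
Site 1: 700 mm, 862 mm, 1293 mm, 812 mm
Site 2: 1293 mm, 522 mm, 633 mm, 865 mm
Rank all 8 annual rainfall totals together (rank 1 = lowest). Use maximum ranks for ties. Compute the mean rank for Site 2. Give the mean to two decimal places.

4.25

Sorted (ascending): 522, 633, 700, 812, 862, 865, 1293, 1293
The 2 values of 1293 occupy positions 7–8 → each gets rank 8.
Site 2 values → pooled ranks: 1293→8, 522→1, 633→2, 865→6
Mean rank = (8 + 1 + 2 + 6) / 4 = 4.25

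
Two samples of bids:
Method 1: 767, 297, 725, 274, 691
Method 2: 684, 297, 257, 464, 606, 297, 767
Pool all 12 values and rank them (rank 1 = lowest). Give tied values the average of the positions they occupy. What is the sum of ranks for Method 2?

Sorted (ascending): 257, 274, 297, 297, 297, 464, 606, 684, 691, 725, 767, 767
The 3 values of 297 occupy positions 3–5 → average rank 4.
The 2 values of 767 occupy positions 11–12 → average rank (11+12)/2 = 11.5.
Method 2 values → pooled ranks: 684→8, 297→4, 257→1, 464→6, 606→7, 297→4, 767→11.5
Rank sum = 8 + 4 + 1 + 6 + 7 + 4 + 11.5 = 41.5

41.5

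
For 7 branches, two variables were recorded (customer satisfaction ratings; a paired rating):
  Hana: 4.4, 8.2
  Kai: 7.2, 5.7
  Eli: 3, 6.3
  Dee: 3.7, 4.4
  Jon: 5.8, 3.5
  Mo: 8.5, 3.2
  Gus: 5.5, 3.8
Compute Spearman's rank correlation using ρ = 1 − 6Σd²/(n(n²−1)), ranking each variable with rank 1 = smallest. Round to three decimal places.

Ranks of variable 1: 3, 6, 1, 2, 5, 7, 4
Ranks of variable 2: 7, 5, 6, 4, 2, 1, 3
d = r₁ − r₂: -4, 1, -5, -2, 3, 6, 1
d²: 16, 1, 25, 4, 9, 36, 1; Σd² = 92
ρ = 1 − 6·92/(7·48) = 1 − 552/336 = -0.643

-0.643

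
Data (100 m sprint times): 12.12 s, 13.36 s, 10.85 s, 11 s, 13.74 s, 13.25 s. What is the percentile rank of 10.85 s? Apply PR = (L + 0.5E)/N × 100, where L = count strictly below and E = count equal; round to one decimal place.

N = 6.
Strictly below 10.85: 0. Equal to 10.85: 1.
PR = (0 + 0.5·1)/6 × 100 = 8.3

8.3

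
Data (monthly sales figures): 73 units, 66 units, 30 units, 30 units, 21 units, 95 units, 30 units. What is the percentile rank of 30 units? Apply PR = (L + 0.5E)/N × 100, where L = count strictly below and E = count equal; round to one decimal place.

N = 7.
Strictly below 30: 1. Equal to 30: 3.
PR = (1 + 0.5·3)/7 × 100 = 35.7

35.7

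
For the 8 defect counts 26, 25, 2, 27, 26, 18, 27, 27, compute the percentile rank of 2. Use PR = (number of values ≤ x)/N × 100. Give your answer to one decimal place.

N = 8.
Strictly below 2: 0. Equal to 2: 1.
PR = 1/8 × 100 = 12.5

12.5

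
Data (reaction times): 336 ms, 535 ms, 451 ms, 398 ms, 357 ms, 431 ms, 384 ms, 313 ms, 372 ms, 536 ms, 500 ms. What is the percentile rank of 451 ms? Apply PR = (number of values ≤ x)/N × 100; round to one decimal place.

N = 11.
Strictly below 451: 7. Equal to 451: 1.
PR = 8/11 × 100 = 72.7

72.7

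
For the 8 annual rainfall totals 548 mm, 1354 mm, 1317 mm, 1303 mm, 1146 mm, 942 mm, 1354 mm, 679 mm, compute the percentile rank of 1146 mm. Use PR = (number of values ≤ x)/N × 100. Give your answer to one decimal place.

50.0

N = 8.
Strictly below 1146: 3. Equal to 1146: 1.
PR = 4/8 × 100 = 50.0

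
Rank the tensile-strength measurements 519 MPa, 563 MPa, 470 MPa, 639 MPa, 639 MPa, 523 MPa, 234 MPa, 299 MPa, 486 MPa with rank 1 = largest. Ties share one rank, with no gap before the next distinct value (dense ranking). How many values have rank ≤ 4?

Sorted (descending): 639, 639, 563, 523, 519, 486, 470, 299, 234
The 2 values of 639 share dense rank 1.
Remaining distinct values take the next consecutive integers.
Ranks ≤ 4: {1, 1, 2, 3, 4} → 5 values.

5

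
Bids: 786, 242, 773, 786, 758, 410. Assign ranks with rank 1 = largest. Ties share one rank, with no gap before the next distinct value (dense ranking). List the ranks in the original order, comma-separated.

Sorted (descending): 786, 786, 773, 758, 410, 242
The 2 values of 786 share dense rank 1.
Remaining distinct values take the next consecutive integers.

1, 5, 2, 1, 3, 4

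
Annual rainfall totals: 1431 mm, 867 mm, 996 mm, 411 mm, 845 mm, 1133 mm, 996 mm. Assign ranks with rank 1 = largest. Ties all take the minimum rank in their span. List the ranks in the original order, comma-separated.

1, 5, 3, 7, 6, 2, 3

Sorted (descending): 1431, 1133, 996, 996, 867, 845, 411
The 2 values of 996 occupy positions 3–4 → each gets rank 3.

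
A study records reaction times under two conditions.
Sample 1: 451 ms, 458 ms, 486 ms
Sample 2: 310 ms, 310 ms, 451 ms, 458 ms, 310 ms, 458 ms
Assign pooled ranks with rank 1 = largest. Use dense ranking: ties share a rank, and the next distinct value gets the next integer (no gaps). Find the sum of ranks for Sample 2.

19

Sorted (descending): 486, 458, 458, 458, 451, 451, 310, 310, 310
The 3 values of 458 share dense rank 2.
The 2 values of 451 share dense rank 3.
The 3 values of 310 share dense rank 4.
Remaining distinct values take the next consecutive integers.
Sample 2 values → pooled ranks: 310→4, 310→4, 451→3, 458→2, 310→4, 458→2
Rank sum = 4 + 4 + 3 + 2 + 4 + 2 = 19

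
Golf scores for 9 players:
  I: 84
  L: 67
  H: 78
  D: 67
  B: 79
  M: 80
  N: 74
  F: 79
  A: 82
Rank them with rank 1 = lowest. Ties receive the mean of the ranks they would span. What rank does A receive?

Sorted (ascending): 67, 67, 74, 78, 79, 79, 80, 82, 84
The 2 values of 67 occupy positions 1–2 → average rank (1+2)/2 = 1.5.
The 2 values of 79 occupy positions 5–6 → average rank (5+6)/2 = 5.5.
A has value 82 → rank 8.

8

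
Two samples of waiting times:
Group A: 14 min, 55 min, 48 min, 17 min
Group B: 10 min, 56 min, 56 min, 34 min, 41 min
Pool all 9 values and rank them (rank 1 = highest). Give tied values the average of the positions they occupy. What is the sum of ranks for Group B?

23

Sorted (descending): 56, 56, 55, 48, 41, 34, 17, 14, 10
The 2 values of 56 occupy positions 1–2 → average rank (1+2)/2 = 1.5.
Group B values → pooled ranks: 10→9, 56→1.5, 56→1.5, 34→6, 41→5
Rank sum = 9 + 1.5 + 1.5 + 6 + 5 = 23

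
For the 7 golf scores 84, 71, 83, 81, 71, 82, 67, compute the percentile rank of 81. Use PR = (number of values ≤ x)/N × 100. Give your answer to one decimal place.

N = 7.
Strictly below 81: 3. Equal to 81: 1.
PR = 4/7 × 100 = 57.1

57.1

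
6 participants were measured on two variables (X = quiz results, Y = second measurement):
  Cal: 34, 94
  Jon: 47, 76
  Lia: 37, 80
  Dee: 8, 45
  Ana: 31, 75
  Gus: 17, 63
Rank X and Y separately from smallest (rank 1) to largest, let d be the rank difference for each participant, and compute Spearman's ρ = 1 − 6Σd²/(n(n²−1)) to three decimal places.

0.771

Ranks of variable 1: 4, 6, 5, 1, 3, 2
Ranks of variable 2: 6, 4, 5, 1, 3, 2
d = r₁ − r₂: -2, 2, 0, 0, 0, 0
d²: 4, 4, 0, 0, 0, 0; Σd² = 8
ρ = 1 − 6·8/(6·35) = 1 − 48/210 = 0.771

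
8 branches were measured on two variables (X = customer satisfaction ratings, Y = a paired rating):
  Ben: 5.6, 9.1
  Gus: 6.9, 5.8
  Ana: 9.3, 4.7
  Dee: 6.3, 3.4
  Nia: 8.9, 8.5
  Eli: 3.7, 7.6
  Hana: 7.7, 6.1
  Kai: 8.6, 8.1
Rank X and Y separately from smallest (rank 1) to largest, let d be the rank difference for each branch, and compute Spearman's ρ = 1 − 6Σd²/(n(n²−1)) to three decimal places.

Ranks of variable 1: 2, 4, 8, 3, 7, 1, 5, 6
Ranks of variable 2: 8, 3, 2, 1, 7, 5, 4, 6
d = r₁ − r₂: -6, 1, 6, 2, 0, -4, 1, 0
d²: 36, 1, 36, 4, 0, 16, 1, 0; Σd² = 94
ρ = 1 − 6·94/(8·63) = 1 − 564/504 = -0.119

-0.119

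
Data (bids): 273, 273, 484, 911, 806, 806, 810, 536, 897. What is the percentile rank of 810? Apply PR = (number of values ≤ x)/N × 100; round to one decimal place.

77.8

N = 9.
Strictly below 810: 6. Equal to 810: 1.
PR = 7/9 × 100 = 77.8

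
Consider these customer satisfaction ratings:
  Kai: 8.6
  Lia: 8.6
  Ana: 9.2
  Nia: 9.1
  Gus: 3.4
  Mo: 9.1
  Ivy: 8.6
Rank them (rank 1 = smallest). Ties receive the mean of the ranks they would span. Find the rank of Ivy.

3

Sorted (ascending): 3.4, 8.6, 8.6, 8.6, 9.1, 9.1, 9.2
The 3 values of 8.6 occupy positions 2–4 → average rank 3.
The 2 values of 9.1 occupy positions 5–6 → average rank (5+6)/2 = 5.5.
Ivy has value 8.6 → rank 3.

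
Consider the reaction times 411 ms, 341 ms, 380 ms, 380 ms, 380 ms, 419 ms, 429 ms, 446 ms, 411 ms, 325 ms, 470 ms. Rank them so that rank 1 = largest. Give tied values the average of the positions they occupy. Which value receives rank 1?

Sorted (descending): 470, 446, 429, 419, 411, 411, 380, 380, 380, 341, 325
The 2 values of 411 occupy positions 5–6 → average rank (5+6)/2 = 5.5.
The 3 values of 380 occupy positions 7–9 → average rank 8.
Rank 1 → value 470.

470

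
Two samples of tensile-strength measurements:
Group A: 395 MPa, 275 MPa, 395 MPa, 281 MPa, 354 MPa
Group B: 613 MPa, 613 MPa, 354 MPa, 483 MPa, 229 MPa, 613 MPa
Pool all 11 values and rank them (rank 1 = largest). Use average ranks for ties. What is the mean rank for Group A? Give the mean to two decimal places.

Sorted (descending): 613, 613, 613, 483, 395, 395, 354, 354, 281, 275, 229
The 3 values of 613 occupy positions 1–3 → average rank 2.
The 2 values of 395 occupy positions 5–6 → average rank (5+6)/2 = 5.5.
The 2 values of 354 occupy positions 7–8 → average rank (7+8)/2 = 7.5.
Group A values → pooled ranks: 395→5.5, 275→10, 395→5.5, 281→9, 354→7.5
Mean rank = (5.5 + 10 + 5.5 + 9 + 7.5) / 5 = 7.50

7.50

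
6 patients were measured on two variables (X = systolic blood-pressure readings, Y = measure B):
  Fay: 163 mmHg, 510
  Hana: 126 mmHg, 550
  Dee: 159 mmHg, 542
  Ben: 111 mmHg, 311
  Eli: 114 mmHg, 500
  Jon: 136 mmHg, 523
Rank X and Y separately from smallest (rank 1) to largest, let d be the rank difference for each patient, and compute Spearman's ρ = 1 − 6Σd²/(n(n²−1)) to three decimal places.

0.486

Ranks of variable 1: 6, 3, 5, 1, 2, 4
Ranks of variable 2: 3, 6, 5, 1, 2, 4
d = r₁ − r₂: 3, -3, 0, 0, 0, 0
d²: 9, 9, 0, 0, 0, 0; Σd² = 18
ρ = 1 − 6·18/(6·35) = 1 − 108/210 = 0.486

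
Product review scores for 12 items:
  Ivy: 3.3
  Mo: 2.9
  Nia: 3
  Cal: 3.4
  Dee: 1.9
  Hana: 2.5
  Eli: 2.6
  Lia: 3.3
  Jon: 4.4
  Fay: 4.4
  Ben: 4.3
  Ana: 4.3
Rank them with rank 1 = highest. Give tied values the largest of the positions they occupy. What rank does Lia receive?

Sorted (descending): 4.4, 4.4, 4.3, 4.3, 3.4, 3.3, 3.3, 3, 2.9, 2.6, 2.5, 1.9
The 2 values of 4.4 occupy positions 1–2 → each gets rank 2.
The 2 values of 4.3 occupy positions 3–4 → each gets rank 4.
The 2 values of 3.3 occupy positions 6–7 → each gets rank 7.
Lia has value 3.3 → rank 7.

7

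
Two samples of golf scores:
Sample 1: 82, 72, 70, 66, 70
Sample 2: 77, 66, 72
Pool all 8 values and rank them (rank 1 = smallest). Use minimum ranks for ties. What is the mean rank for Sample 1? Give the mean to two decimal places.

Sorted (ascending): 66, 66, 70, 70, 72, 72, 77, 82
The 2 values of 66 occupy positions 1–2 → each gets rank 1.
The 2 values of 70 occupy positions 3–4 → each gets rank 3.
The 2 values of 72 occupy positions 5–6 → each gets rank 5.
Sample 1 values → pooled ranks: 82→8, 72→5, 70→3, 66→1, 70→3
Mean rank = (8 + 5 + 3 + 1 + 3) / 5 = 4.00

4.00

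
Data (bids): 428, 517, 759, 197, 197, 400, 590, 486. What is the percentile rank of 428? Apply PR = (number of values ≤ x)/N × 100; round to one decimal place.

N = 8.
Strictly below 428: 3. Equal to 428: 1.
PR = 4/8 × 100 = 50.0

50.0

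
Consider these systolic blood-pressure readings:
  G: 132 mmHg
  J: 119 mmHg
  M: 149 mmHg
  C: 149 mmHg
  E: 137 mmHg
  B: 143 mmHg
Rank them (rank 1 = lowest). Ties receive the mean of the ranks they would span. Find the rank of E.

Sorted (ascending): 119, 132, 137, 143, 149, 149
The 2 values of 149 occupy positions 5–6 → average rank (5+6)/2 = 5.5.
E has value 137 mmHg → rank 3.

3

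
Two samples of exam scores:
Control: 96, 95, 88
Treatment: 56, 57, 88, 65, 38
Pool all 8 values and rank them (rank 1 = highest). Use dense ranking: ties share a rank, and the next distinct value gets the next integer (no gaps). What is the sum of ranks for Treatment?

Sorted (descending): 96, 95, 88, 88, 65, 57, 56, 38
The 2 values of 88 share dense rank 3.
Remaining distinct values take the next consecutive integers.
Treatment values → pooled ranks: 56→6, 57→5, 88→3, 65→4, 38→7
Rank sum = 6 + 5 + 3 + 4 + 7 = 25

25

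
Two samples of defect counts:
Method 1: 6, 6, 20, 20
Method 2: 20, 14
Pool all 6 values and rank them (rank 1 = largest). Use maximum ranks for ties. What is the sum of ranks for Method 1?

18

Sorted (descending): 20, 20, 20, 14, 6, 6
The 3 values of 20 occupy positions 1–3 → each gets rank 3.
The 2 values of 6 occupy positions 5–6 → each gets rank 6.
Method 1 values → pooled ranks: 6→6, 6→6, 20→3, 20→3
Rank sum = 6 + 6 + 3 + 3 = 18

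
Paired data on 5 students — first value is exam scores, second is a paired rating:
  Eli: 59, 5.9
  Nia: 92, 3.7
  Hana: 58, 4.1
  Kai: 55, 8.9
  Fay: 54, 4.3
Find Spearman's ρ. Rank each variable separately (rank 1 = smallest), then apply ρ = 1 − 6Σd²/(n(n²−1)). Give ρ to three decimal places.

-0.500

Ranks of variable 1: 4, 5, 3, 2, 1
Ranks of variable 2: 4, 1, 2, 5, 3
d = r₁ − r₂: 0, 4, 1, -3, -2
d²: 0, 16, 1, 9, 4; Σd² = 30
ρ = 1 − 6·30/(5·24) = 1 − 180/120 = -0.500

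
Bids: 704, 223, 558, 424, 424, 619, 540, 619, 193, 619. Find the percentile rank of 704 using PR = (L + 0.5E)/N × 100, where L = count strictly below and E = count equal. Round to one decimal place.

95.0

N = 10.
Strictly below 704: 9. Equal to 704: 1.
PR = (9 + 0.5·1)/10 × 100 = 95.0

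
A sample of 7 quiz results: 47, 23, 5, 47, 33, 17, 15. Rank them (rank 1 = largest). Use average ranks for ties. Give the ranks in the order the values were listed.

1.5, 4, 7, 1.5, 3, 5, 6

Sorted (descending): 47, 47, 33, 23, 17, 15, 5
The 2 values of 47 occupy positions 1–2 → average rank (1+2)/2 = 1.5.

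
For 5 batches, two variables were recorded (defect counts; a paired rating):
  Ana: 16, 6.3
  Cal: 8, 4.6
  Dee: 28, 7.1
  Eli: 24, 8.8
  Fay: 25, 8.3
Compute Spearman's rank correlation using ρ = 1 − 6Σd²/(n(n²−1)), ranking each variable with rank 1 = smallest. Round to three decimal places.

Ranks of variable 1: 2, 1, 5, 3, 4
Ranks of variable 2: 2, 1, 3, 5, 4
d = r₁ − r₂: 0, 0, 2, -2, 0
d²: 0, 0, 4, 4, 0; Σd² = 8
ρ = 1 − 6·8/(5·24) = 1 − 48/120 = 0.600

0.600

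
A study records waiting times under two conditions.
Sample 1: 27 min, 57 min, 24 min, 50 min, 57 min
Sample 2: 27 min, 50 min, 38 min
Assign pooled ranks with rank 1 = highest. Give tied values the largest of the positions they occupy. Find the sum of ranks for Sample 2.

Sorted (descending): 57, 57, 50, 50, 38, 27, 27, 24
The 2 values of 57 occupy positions 1–2 → each gets rank 2.
The 2 values of 50 occupy positions 3–4 → each gets rank 4.
The 2 values of 27 occupy positions 6–7 → each gets rank 7.
Sample 2 values → pooled ranks: 27→7, 50→4, 38→5
Rank sum = 7 + 4 + 5 = 16

16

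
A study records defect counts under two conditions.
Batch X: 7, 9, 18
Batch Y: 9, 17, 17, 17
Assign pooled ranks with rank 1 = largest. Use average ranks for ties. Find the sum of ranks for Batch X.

Sorted (descending): 18, 17, 17, 17, 9, 9, 7
The 3 values of 17 occupy positions 2–4 → average rank 3.
The 2 values of 9 occupy positions 5–6 → average rank (5+6)/2 = 5.5.
Batch X values → pooled ranks: 7→7, 9→5.5, 18→1
Rank sum = 7 + 5.5 + 1 = 13.5

13.5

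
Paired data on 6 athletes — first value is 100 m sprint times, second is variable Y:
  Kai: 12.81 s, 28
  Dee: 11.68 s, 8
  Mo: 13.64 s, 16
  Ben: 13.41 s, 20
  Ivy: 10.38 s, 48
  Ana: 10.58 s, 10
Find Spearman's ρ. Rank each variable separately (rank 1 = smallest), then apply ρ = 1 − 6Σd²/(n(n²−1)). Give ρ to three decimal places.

Ranks of variable 1: 4, 3, 6, 5, 1, 2
Ranks of variable 2: 5, 1, 3, 4, 6, 2
d = r₁ − r₂: -1, 2, 3, 1, -5, 0
d²: 1, 4, 9, 1, 25, 0; Σd² = 40
ρ = 1 − 6·40/(6·35) = 1 − 240/210 = -0.143

-0.143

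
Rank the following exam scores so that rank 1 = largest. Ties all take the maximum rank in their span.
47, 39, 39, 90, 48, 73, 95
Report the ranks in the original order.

Sorted (descending): 95, 90, 73, 48, 47, 39, 39
The 2 values of 39 occupy positions 6–7 → each gets rank 7.

5, 7, 7, 2, 4, 3, 1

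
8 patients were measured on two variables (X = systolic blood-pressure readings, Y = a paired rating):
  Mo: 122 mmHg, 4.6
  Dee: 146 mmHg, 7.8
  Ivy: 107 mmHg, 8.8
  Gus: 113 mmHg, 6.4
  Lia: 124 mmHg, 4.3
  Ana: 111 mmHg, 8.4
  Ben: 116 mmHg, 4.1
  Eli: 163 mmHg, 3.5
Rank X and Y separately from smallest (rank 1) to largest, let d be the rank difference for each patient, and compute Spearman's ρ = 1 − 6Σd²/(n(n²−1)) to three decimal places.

-0.690

Ranks of variable 1: 5, 7, 1, 3, 6, 2, 4, 8
Ranks of variable 2: 4, 6, 8, 5, 3, 7, 2, 1
d = r₁ − r₂: 1, 1, -7, -2, 3, -5, 2, 7
d²: 1, 1, 49, 4, 9, 25, 4, 49; Σd² = 142
ρ = 1 − 6·142/(8·63) = 1 − 852/504 = -0.690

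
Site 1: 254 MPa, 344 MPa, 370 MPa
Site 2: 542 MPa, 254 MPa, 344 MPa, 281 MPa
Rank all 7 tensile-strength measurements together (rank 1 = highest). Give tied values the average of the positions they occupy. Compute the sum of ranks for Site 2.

16

Sorted (descending): 542, 370, 344, 344, 281, 254, 254
The 2 values of 344 occupy positions 3–4 → average rank (3+4)/2 = 3.5.
The 2 values of 254 occupy positions 6–7 → average rank (6+7)/2 = 6.5.
Site 2 values → pooled ranks: 542→1, 254→6.5, 344→3.5, 281→5
Rank sum = 1 + 6.5 + 3.5 + 5 = 16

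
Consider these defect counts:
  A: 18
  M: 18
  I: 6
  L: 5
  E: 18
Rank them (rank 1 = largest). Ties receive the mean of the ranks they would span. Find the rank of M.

2

Sorted (descending): 18, 18, 18, 6, 5
The 3 values of 18 occupy positions 1–3 → average rank 2.
M has value 18 → rank 2.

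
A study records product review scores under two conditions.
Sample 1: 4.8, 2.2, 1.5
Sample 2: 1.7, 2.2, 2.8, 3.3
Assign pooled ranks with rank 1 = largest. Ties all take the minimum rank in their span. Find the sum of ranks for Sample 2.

Sorted (descending): 4.8, 3.3, 2.8, 2.2, 2.2, 1.7, 1.5
The 2 values of 2.2 occupy positions 4–5 → each gets rank 4.
Sample 2 values → pooled ranks: 1.7→6, 2.2→4, 2.8→3, 3.3→2
Rank sum = 6 + 4 + 3 + 2 = 15

15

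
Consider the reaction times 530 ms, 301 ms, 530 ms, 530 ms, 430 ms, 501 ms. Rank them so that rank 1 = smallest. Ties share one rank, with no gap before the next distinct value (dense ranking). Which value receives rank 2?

430

Sorted (ascending): 301, 430, 501, 530, 530, 530
The 3 values of 530 share dense rank 4.
Remaining distinct values take the next consecutive integers.
Rank 2 → value 430.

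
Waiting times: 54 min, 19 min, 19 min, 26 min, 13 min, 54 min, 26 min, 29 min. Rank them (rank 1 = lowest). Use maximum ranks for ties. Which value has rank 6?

Sorted (ascending): 13, 19, 19, 26, 26, 29, 54, 54
The 2 values of 19 occupy positions 2–3 → each gets rank 3.
The 2 values of 26 occupy positions 4–5 → each gets rank 5.
The 2 values of 54 occupy positions 7–8 → each gets rank 8.
Rank 6 → value 29.

29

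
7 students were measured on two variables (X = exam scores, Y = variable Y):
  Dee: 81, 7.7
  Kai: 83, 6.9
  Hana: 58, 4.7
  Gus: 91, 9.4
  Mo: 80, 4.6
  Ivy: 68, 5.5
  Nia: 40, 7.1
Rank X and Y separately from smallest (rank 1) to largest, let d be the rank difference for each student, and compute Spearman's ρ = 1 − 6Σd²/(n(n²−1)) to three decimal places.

Ranks of variable 1: 5, 6, 2, 7, 4, 3, 1
Ranks of variable 2: 6, 4, 2, 7, 1, 3, 5
d = r₁ − r₂: -1, 2, 0, 0, 3, 0, -4
d²: 1, 4, 0, 0, 9, 0, 16; Σd² = 30
ρ = 1 − 6·30/(7·48) = 1 − 180/336 = 0.464

0.464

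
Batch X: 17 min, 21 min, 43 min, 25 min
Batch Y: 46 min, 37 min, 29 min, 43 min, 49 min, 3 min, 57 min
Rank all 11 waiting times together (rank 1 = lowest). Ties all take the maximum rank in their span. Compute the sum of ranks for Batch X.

17

Sorted (ascending): 3, 17, 21, 25, 29, 37, 43, 43, 46, 49, 57
The 2 values of 43 occupy positions 7–8 → each gets rank 8.
Batch X values → pooled ranks: 17→2, 21→3, 43→8, 25→4
Rank sum = 2 + 3 + 8 + 4 = 17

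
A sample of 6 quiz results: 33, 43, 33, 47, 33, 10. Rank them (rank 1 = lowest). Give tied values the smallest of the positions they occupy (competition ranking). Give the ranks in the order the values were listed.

Sorted (ascending): 10, 33, 33, 33, 43, 47
The 3 values of 33 occupy positions 2–4 → each gets rank 2.

2, 5, 2, 6, 2, 1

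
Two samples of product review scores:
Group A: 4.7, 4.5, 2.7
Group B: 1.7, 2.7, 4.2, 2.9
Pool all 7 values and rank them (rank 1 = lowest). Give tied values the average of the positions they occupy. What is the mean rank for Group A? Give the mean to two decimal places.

5.17

Sorted (ascending): 1.7, 2.7, 2.7, 2.9, 4.2, 4.5, 4.7
The 2 values of 2.7 occupy positions 2–3 → average rank (2+3)/2 = 2.5.
Group A values → pooled ranks: 4.7→7, 4.5→6, 2.7→2.5
Mean rank = (7 + 6 + 2.5) / 3 = 5.17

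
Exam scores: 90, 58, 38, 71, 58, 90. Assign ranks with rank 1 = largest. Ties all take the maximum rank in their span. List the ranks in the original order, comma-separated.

Sorted (descending): 90, 90, 71, 58, 58, 38
The 2 values of 90 occupy positions 1–2 → each gets rank 2.
The 2 values of 58 occupy positions 4–5 → each gets rank 5.

2, 5, 6, 3, 5, 2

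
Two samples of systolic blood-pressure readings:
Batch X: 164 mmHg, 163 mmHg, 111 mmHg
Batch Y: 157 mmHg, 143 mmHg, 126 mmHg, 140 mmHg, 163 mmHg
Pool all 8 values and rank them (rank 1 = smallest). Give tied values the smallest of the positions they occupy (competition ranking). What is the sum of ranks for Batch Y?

20

Sorted (ascending): 111, 126, 140, 143, 157, 163, 163, 164
The 2 values of 163 occupy positions 6–7 → each gets rank 6.
Batch Y values → pooled ranks: 157→5, 143→4, 126→2, 140→3, 163→6
Rank sum = 5 + 4 + 2 + 3 + 6 = 20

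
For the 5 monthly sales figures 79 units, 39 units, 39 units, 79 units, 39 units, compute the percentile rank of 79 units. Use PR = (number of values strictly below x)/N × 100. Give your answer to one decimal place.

60.0

N = 5.
Strictly below 79: 3. Equal to 79: 2.
PR = 3/5 × 100 = 60.0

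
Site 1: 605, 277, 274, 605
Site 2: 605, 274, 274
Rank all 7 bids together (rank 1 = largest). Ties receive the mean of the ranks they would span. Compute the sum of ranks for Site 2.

14

Sorted (descending): 605, 605, 605, 277, 274, 274, 274
The 3 values of 605 occupy positions 1–3 → average rank 2.
The 3 values of 274 occupy positions 5–7 → average rank 6.
Site 2 values → pooled ranks: 605→2, 274→6, 274→6
Rank sum = 2 + 6 + 6 = 14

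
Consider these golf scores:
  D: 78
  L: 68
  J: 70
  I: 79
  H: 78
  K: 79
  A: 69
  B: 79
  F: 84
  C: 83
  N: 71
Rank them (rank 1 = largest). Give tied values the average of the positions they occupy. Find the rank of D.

6.5

Sorted (descending): 84, 83, 79, 79, 79, 78, 78, 71, 70, 69, 68
The 3 values of 79 occupy positions 3–5 → average rank 4.
The 2 values of 78 occupy positions 6–7 → average rank (6+7)/2 = 6.5.
D has value 78 → rank 6.5.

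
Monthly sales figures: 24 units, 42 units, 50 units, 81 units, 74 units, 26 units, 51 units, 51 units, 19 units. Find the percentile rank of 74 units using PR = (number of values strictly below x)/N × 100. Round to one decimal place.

N = 9.
Strictly below 74: 7. Equal to 74: 1.
PR = 7/9 × 100 = 77.8

77.8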